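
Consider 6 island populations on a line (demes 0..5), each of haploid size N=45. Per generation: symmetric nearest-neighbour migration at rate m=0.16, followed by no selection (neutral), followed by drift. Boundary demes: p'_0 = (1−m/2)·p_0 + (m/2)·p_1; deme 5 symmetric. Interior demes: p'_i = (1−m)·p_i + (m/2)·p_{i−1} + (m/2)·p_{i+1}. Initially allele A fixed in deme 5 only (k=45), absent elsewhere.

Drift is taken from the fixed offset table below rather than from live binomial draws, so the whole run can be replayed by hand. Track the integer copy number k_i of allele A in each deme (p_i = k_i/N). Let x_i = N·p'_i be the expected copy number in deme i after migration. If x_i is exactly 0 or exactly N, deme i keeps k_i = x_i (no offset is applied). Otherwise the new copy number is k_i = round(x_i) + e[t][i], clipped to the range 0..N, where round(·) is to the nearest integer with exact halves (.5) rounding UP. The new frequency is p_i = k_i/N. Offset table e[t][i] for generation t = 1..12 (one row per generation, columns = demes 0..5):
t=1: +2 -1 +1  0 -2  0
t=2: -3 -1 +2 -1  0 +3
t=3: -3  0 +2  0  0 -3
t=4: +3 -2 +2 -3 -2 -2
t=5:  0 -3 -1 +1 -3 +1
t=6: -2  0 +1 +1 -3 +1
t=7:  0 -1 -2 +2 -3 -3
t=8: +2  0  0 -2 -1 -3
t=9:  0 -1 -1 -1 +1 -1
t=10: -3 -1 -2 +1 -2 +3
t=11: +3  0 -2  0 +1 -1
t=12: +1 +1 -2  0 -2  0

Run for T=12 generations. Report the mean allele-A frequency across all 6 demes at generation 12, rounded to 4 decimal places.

t=0: k=[0 0 0 0 0 45]
t=1: x=[0.0000 0.0000 0.0000 0.0000 3.6000 41.4000] k=[0 0 0 0 2 41]
t=2: x=[0.0000 0.0000 0.0000 0.1600 4.9600 37.8800] k=[0 0 0 0 5 41]
t=3: x=[0.0000 0.0000 0.0000 0.4000 7.4800 38.1200] k=[0 0 0 0 7 35]
t=4: x=[0.0000 0.0000 0.0000 0.5600 8.6800 32.7600] k=[0 0 0 0 7 31]
t=5: x=[0.0000 0.0000 0.0000 0.5600 8.3600 29.0800] k=[0 0 0 2 5 30]
t=6: x=[0.0000 0.0000 0.1600 2.0800 6.7600 28.0000] k=[0 0 1 3 4 29]
t=7: x=[0.0000 0.0800 1.0800 2.9200 5.9200 27.0000] k=[0 0 0 5 3 24]
t=8: x=[0.0000 0.0000 0.4000 4.4400 4.8400 22.3200] k=[0 0 0 2 4 19]
t=9: x=[0.0000 0.0000 0.1600 2.0000 5.0400 17.8000] k=[0 0 0 1 6 17]
t=10: x=[0.0000 0.0000 0.0800 1.3200 6.4800 16.1200] k=[0 0 0 2 4 19]
t=11: x=[0.0000 0.0000 0.1600 2.0000 5.0400 17.8000] k=[0 0 0 2 6 17]
t=12: x=[0.0000 0.0000 0.1600 2.1600 6.5600 16.1200] k=[0 0 0 2 5 16]

0.0852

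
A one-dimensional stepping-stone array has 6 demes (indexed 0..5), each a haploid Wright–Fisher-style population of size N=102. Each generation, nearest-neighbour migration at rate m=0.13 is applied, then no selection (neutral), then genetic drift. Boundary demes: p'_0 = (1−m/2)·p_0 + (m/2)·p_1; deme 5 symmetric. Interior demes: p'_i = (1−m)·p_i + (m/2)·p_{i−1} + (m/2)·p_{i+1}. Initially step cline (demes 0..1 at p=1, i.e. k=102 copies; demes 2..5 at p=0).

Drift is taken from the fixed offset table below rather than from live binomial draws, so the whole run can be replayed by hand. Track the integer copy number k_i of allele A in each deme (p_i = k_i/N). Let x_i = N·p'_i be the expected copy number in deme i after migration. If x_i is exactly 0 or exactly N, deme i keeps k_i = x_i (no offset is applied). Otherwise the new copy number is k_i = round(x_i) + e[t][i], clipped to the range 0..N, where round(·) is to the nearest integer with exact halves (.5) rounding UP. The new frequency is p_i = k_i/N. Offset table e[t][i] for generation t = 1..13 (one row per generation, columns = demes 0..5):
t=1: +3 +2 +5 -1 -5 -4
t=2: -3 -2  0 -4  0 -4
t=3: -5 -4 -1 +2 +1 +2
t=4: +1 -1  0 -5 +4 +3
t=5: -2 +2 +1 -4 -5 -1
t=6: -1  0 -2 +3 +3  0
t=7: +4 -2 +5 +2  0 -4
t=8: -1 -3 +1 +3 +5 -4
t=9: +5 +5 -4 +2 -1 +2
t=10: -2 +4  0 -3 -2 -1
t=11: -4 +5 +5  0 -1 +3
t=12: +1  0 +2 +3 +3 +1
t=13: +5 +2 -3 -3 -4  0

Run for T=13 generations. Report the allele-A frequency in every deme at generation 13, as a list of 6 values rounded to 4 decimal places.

t=0: k=[102 102 0 0 0 0]
t=1: x=[102.0000 95.3700 6.6300 0.0000 0.0000 0.0000] k=[102 97 12 0 0 0]
t=2: x=[101.6750 91.8000 16.7450 0.7800 0.0000 0.0000] k=[99 90 17 0 0 0]
t=3: x=[98.4150 85.8400 20.6400 1.1050 0.0000 0.0000] k=[93 82 20 3 0 0]
t=4: x=[92.2850 78.6850 22.9250 3.9100 0.1950 0.0000] k=[93 78 23 0 4 0]
t=5: x=[92.0250 75.4000 25.0800 1.7550 3.4800 0.2600] k=[90 77 26 0 0 0]
t=6: x=[89.1550 74.5300 27.6250 1.6900 0.0000 0.0000] k=[88 75 26 5 0 0]
t=7: x=[87.1550 72.6600 27.8200 6.0400 0.3250 0.0000] k=[91 71 33 8 0 0]
t=8: x=[89.7000 69.8300 33.8450 9.1050 0.5200 0.0000] k=[89 67 35 12 6 0]
t=9: x=[87.5700 66.3500 35.5850 13.1050 6.0000 0.3900] k=[93 71 32 15 5 2]
t=10: x=[91.5700 69.8950 33.4300 15.4550 5.4550 2.1950] k=[90 74 33 12 3 1]
t=11: x=[88.9600 72.3750 34.3000 12.7800 3.4550 1.1300] k=[85 77 39 13 2 4]
t=12: x=[84.4800 75.0500 39.7800 13.9750 2.8450 3.8700] k=[85 75 42 17 6 5]
t=13: x=[84.3500 73.5050 42.5200 17.9100 6.6500 5.0650] k=[89 76 40 15 3 5]

[0.8725, 0.7451, 0.3922, 0.1471, 0.0294, 0.0490]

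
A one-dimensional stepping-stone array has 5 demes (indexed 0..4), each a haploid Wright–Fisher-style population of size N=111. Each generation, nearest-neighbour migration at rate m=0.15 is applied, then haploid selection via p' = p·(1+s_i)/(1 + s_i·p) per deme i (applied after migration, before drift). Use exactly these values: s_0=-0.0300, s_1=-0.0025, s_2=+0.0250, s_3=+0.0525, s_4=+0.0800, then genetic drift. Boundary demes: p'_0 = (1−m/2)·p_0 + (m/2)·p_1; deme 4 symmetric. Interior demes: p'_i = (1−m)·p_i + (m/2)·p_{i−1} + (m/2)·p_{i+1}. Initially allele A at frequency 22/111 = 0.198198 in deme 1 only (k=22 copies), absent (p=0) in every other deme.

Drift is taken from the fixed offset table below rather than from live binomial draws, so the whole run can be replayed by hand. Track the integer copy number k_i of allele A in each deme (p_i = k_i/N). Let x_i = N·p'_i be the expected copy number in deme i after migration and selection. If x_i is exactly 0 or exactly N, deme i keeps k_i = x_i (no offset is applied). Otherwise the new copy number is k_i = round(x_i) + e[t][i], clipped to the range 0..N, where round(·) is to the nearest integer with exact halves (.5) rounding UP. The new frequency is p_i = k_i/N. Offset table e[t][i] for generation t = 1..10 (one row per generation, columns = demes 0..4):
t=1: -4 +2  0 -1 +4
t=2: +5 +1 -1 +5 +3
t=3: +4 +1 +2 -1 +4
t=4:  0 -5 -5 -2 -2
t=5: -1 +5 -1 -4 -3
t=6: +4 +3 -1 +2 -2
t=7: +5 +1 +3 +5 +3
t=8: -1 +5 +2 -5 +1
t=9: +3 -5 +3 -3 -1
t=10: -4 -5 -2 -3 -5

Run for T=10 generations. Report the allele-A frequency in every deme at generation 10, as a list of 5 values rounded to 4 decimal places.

t=0: k=[0 22 0 0 0]
t=1: x=[1.6012 18.6611 1.6906 0.0000 0.0000] k=[0 21 2 0 0]
t=2: x=[1.5284 17.9623 3.3544 0.1579 0.0000] k=[7 19 2 5 0]
t=3: x=[7.6794 16.7893 3.5847 4.6214 0.4049] k=[12 18 6 4 4]
t=4: x=[12.1173 16.6146 6.9082 4.3593 4.3076] k=[12 12 2 2 2]
t=5: x=[11.6779 11.2247 2.8170 2.1030 2.1569] k=[11 16 2 0 0]
t=6: x=[11.0678 14.5433 2.9706 0.1579 0.0000] k=[15 18 2 2 0]
t=7: x=[14.8293 16.5397 3.2776 1.9454 0.1620] k=[20 18 6 7 3]
t=8: x=[19.3584 17.2136 7.1382 6.9510 3.5555] k=[18 22 9 2 5]
t=9: x=[17.8392 20.6828 9.6657 2.8906 5.1393] k=[21 16 13 0 4]
t=10: x=[20.1184 16.1155 12.5217 1.3411 3.9854] k=[16 11 11 0 0]

[0.1441, 0.0991, 0.0991, 0.0000, 0.0000]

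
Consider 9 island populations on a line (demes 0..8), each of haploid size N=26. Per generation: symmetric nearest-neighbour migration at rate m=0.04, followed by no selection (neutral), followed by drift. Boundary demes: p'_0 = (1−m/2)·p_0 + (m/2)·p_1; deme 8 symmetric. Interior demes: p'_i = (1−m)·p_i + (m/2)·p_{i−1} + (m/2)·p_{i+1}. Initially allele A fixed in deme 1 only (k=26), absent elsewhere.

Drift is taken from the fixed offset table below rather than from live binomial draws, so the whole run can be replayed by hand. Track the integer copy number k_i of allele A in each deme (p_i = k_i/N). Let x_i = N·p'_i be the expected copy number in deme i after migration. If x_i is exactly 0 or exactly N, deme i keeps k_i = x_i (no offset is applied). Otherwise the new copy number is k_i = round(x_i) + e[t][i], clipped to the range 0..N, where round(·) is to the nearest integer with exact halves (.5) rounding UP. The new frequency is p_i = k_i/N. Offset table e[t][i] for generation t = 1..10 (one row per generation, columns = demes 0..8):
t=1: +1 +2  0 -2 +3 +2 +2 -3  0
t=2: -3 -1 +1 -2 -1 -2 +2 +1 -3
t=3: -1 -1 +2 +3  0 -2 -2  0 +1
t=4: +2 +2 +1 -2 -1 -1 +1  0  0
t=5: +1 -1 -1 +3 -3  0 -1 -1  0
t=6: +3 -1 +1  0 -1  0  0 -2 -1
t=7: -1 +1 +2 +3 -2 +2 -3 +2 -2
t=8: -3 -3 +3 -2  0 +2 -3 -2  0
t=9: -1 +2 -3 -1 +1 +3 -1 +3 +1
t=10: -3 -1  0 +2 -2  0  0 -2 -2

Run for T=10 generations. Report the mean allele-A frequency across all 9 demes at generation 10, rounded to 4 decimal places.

t=0: k=[0 26 0 0 0 0 0 0 0]
t=1: x=[0.5200 24.9600 0.5200 0.0000 0.0000 0.0000 0.0000 0.0000 0.0000] k=[2 26 1 0 0 0 0 0 0]
t=2: x=[2.4800 25.0200 1.4800 0.0200 0.0000 0.0000 0.0000 0.0000 0.0000] k=[0 24 2 0 0 0 0 0 0]
t=3: x=[0.4800 23.0800 2.4000 0.0400 0.0000 0.0000 0.0000 0.0000 0.0000] k=[0 22 4 3 0 0 0 0 0]
t=4: x=[0.4400 21.2000 4.3400 2.9600 0.0600 0.0000 0.0000 0.0000 0.0000] k=[2 23 5 1 0 0 0 0 0]
t=5: x=[2.4200 22.2200 5.2800 1.0600 0.0200 0.0000 0.0000 0.0000 0.0000] k=[3 21 4 4 0 0 0 0 0]
t=6: x=[3.3600 20.3000 4.3400 3.9200 0.0800 0.0000 0.0000 0.0000 0.0000] k=[6 19 5 4 0 0 0 0 0]
t=7: x=[6.2600 18.4600 5.2600 3.9400 0.0800 0.0000 0.0000 0.0000 0.0000] k=[5 19 7 7 0 0 0 0 0]
t=8: x=[5.2800 18.4800 7.2400 6.8600 0.1400 0.0000 0.0000 0.0000 0.0000] k=[2 15 10 5 0 0 0 0 0]
t=9: x=[2.2600 14.6400 10.0000 5.0000 0.1000 0.0000 0.0000 0.0000 0.0000] k=[1 17 7 4 1 0 0 0 0]
t=10: x=[1.3200 16.4800 7.1400 4.0000 1.0400 0.0200 0.0000 0.0000 0.0000] k=[0 15 7 6 0 0 0 0 0]

0.1197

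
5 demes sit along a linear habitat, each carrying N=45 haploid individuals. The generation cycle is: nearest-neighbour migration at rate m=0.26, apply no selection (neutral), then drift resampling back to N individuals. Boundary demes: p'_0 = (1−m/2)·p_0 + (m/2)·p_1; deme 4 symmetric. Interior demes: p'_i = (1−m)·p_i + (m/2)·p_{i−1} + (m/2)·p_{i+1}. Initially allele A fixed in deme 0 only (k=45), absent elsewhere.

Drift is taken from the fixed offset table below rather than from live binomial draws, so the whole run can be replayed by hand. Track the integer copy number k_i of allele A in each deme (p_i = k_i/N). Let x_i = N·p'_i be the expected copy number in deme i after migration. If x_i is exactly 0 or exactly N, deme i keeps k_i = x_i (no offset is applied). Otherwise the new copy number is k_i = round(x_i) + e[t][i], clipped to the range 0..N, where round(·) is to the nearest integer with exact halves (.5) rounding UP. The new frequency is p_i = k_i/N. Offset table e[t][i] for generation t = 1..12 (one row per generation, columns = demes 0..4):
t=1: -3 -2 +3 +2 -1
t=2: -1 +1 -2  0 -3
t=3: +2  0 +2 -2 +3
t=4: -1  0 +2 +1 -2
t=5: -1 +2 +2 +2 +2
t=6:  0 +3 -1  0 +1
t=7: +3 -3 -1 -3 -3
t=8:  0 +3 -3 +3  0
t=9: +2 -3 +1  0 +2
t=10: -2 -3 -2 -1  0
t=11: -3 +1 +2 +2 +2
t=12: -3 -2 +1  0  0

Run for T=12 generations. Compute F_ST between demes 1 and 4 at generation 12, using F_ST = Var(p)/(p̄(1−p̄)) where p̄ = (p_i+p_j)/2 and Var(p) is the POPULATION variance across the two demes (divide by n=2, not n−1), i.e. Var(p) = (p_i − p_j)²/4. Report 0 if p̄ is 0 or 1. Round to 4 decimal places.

t=0: k=[45 0 0 0 0]
t=1: x=[39.1500 5.8500 0.0000 0.0000 0.0000] k=[36 4 0 0 0]
t=2: x=[31.8400 7.6400 0.5200 0.0000 0.0000] k=[31 9 0 0 0]
t=3: x=[28.1400 10.6900 1.1700 0.0000 0.0000] k=[30 11 3 0 0]
t=4: x=[27.5300 12.4300 3.6500 0.3900 0.0000] k=[27 12 6 1 0]
t=5: x=[25.0500 13.1700 6.1300 1.5200 0.1300] k=[24 15 8 4 2]
t=6: x=[22.8300 15.2600 8.3900 4.2600 2.2600] k=[23 18 7 4 3]
t=7: x=[22.3500 17.2200 8.0400 4.2600 3.1300] k=[25 14 7 1 0]
t=8: x=[23.5700 14.5200 7.1300 1.6500 0.1300] k=[24 18 4 5 0]
t=9: x=[23.2200 16.9600 5.9500 4.2200 0.6500] k=[25 14 7 4 3]
t=10: x=[23.5700 14.5200 7.5200 4.2600 3.1300] k=[22 12 6 3 3]
t=11: x=[20.7000 12.5200 6.3900 3.3900 3.0000] k=[18 14 8 5 5]
t=12: x=[17.4800 13.7400 8.3900 5.3900 5.0000] k=[14 12 9 5 5]

0.0395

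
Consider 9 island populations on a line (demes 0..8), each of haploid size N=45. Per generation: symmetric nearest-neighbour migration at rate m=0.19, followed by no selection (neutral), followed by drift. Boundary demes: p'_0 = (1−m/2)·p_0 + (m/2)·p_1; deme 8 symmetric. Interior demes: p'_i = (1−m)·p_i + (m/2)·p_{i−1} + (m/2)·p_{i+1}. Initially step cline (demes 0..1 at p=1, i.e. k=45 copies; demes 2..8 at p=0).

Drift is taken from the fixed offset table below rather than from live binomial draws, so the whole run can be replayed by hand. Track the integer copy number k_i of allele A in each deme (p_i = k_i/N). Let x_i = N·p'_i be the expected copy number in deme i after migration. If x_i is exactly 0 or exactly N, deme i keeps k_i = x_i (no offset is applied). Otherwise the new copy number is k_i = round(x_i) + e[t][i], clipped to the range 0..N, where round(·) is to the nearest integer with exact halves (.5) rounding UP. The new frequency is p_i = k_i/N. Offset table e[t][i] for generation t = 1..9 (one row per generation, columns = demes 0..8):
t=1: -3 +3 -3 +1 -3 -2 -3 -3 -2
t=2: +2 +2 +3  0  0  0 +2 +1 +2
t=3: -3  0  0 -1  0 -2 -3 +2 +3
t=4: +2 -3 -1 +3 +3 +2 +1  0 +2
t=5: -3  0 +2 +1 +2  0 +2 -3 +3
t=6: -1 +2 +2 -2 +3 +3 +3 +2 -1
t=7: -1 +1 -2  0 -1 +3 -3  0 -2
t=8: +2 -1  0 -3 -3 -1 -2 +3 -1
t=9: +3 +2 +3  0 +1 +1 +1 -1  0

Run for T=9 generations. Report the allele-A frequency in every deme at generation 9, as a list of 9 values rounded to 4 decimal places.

[0.9111, 0.7333, 0.4444, 0.0889, 0.0444, 0.0889, 0.0222, 0.0000, 0.0000]

t=0: k=[45 45 0 0 0 0 0 0 0]
t=1: x=[45.0000 40.7250 4.2750 0.0000 0.0000 0.0000 0.0000 0.0000 0.0000] k=[45 44 1 0 0 0 0 0 0]
t=2: x=[44.9050 40.0100 4.9900 0.0950 0.0000 0.0000 0.0000 0.0000 0.0000] k=[45 42 8 0 0 0 0 0 0]
t=3: x=[44.7150 39.0550 10.4700 0.7600 0.0000 0.0000 0.0000 0.0000 0.0000] k=[42 39 10 0 0 0 0 0 0]
t=4: x=[41.7150 36.5300 11.8050 0.9500 0.0000 0.0000 0.0000 0.0000 0.0000] k=[44 34 11 4 0 0 0 0 0]
t=5: x=[43.0500 32.7650 12.5200 4.2850 0.3800 0.0000 0.0000 0.0000 0.0000] k=[40 33 15 5 2 0 0 0 0]
t=6: x=[39.3350 31.9550 15.7600 5.6650 2.0950 0.1900 0.0000 0.0000 0.0000] k=[38 34 18 4 5 3 0 0 0]
t=7: x=[37.6200 32.8600 18.1900 5.4250 4.7150 2.9050 0.2850 0.0000 0.0000] k=[37 34 16 5 4 6 0 0 0]
t=8: x=[36.7150 32.5750 16.6650 5.9500 4.2850 5.2400 0.5700 0.0000 0.0000] k=[39 32 17 3 1 4 0 0 0]
t=9: x=[38.3350 31.2400 17.0950 4.1400 1.4750 3.3350 0.3800 0.0000 0.0000] k=[41 33 20 4 2 4 1 0 0]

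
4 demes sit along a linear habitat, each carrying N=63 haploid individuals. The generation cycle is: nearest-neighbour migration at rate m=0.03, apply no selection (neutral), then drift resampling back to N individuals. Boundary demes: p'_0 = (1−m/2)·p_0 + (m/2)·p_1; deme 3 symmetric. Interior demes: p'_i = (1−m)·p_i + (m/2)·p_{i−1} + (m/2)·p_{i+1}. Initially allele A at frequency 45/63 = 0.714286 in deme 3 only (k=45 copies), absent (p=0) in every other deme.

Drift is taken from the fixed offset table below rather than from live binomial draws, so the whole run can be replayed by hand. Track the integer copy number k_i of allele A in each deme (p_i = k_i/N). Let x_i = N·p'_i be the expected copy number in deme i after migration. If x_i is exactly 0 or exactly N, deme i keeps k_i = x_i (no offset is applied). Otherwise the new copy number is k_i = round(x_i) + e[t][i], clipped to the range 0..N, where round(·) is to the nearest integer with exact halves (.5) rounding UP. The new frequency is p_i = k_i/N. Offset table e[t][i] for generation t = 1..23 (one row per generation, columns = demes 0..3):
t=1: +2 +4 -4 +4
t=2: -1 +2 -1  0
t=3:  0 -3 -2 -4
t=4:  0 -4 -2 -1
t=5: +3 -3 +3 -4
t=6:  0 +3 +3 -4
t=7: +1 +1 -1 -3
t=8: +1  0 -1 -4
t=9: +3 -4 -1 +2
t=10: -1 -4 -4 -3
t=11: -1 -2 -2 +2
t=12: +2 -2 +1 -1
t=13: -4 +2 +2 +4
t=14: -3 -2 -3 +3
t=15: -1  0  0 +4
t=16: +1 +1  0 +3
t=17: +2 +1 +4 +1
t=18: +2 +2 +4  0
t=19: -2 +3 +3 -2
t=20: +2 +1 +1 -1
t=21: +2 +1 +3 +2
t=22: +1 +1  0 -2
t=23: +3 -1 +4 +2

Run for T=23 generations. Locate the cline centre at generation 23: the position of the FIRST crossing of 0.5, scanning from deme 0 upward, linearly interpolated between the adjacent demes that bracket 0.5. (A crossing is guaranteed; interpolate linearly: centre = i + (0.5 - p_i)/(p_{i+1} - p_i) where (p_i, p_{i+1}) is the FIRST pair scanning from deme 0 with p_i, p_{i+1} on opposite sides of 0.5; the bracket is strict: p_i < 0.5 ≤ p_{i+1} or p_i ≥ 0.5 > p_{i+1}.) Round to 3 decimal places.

2.700

t=0: k=[0 0 0 45]
t=1: x=[0.0000 0.0000 0.6750 44.3250] k=[0 0 0 48]
t=2: x=[0.0000 0.0000 0.7200 47.2800] k=[0 0 0 47]
t=3: x=[0.0000 0.0000 0.7050 46.2950] k=[0 0 0 42]
t=4: x=[0.0000 0.0000 0.6300 41.3700] k=[0 0 0 40]
t=5: x=[0.0000 0.0000 0.6000 39.4000] k=[0 0 4 35]
t=6: x=[0.0000 0.0600 4.4050 34.5350] k=[0 3 7 31]
t=7: x=[0.0450 3.0150 7.3000 30.6400] k=[1 4 6 28]
t=8: x=[1.0450 3.9850 6.3000 27.6700] k=[2 4 5 24]
t=9: x=[2.0300 3.9850 5.2700 23.7150] k=[5 0 4 26]
t=10: x=[4.9250 0.1350 4.2700 25.6700] k=[4 0 0 23]
t=11: x=[3.9400 0.0600 0.3450 22.6550] k=[3 0 0 25]
t=12: x=[2.9550 0.0450 0.3750 24.6250] k=[5 0 1 24]
t=13: x=[4.9250 0.0900 1.3300 23.6550] k=[1 2 3 28]
t=14: x=[1.0150 2.0000 3.3600 27.6250] k=[0 0 0 31]
t=15: x=[0.0000 0.0000 0.4650 30.5350] k=[0 0 0 35]
t=16: x=[0.0000 0.0000 0.5250 34.4750] k=[0 0 1 37]
t=17: x=[0.0000 0.0150 1.5250 36.4600] k=[0 1 6 37]
t=18: x=[0.0150 1.0600 6.3900 36.5350] k=[2 3 10 37]
t=19: x=[2.0150 3.0900 10.3000 36.5950] k=[0 6 13 35]
t=20: x=[0.0900 6.0150 13.2250 34.6700] k=[2 7 14 34]
t=21: x=[2.0750 7.0300 14.1950 33.7000] k=[4 8 17 36]
t=22: x=[4.0600 8.0750 17.1500 35.7150] k=[5 9 17 34]
t=23: x=[5.0600 9.0600 17.1350 33.7450] k=[8 8 21 36]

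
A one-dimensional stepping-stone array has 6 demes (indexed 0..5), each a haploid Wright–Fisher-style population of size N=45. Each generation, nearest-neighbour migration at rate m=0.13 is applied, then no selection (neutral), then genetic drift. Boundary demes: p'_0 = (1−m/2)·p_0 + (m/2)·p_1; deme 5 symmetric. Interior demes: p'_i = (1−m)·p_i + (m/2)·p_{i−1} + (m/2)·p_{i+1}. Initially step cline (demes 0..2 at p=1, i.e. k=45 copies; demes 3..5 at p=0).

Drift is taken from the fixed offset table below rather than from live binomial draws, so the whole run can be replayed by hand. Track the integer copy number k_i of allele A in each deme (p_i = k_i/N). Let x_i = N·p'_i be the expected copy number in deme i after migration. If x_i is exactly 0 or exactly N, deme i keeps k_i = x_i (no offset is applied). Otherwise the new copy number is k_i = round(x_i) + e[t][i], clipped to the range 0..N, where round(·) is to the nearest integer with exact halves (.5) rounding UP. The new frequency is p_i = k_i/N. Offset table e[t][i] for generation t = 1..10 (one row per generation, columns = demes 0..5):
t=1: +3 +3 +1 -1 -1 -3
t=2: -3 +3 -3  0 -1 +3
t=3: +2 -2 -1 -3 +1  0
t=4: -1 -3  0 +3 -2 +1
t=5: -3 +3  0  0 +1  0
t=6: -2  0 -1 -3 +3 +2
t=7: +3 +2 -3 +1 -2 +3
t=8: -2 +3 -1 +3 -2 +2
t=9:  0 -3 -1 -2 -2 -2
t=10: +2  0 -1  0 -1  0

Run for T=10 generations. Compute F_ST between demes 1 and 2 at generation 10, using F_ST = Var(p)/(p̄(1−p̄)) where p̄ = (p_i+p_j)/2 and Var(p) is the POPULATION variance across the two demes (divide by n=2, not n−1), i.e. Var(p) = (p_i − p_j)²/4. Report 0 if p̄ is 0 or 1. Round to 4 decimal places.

t=0: k=[45 45 45 0 0 0]
t=1: x=[45.0000 45.0000 42.0750 2.9250 0.0000 0.0000] k=[45 45 43 2 0 0]
t=2: x=[45.0000 44.8700 40.4650 4.5350 0.1300 0.0000] k=[45 45 37 5 0 0]
t=3: x=[45.0000 44.4800 35.4400 6.7550 0.3250 0.0000] k=[45 42 34 4 1 0]
t=4: x=[44.8050 41.6750 32.5700 5.7550 1.1300 0.0650] k=[44 39 33 9 0 1]
t=5: x=[43.6750 38.9350 31.8300 9.9750 0.6500 0.9350] k=[41 42 32 10 2 1]
t=6: x=[41.0650 41.2850 31.2200 10.9100 2.4550 1.0650] k=[39 41 30 8 5 3]
t=7: x=[39.1300 40.1550 29.2850 9.2350 5.0650 3.1300] k=[42 42 26 10 3 6]
t=8: x=[42.0000 40.9600 26.0000 10.5850 3.6500 5.8050] k=[40 44 25 14 2 8]
t=9: x=[40.2600 42.5050 25.5200 13.9350 3.1700 7.6100] k=[40 40 25 12 1 6]
t=10: x=[40.0000 39.0250 25.1300 12.1300 2.0400 5.6750] k=[42 39 24 12 1 6]

0.1323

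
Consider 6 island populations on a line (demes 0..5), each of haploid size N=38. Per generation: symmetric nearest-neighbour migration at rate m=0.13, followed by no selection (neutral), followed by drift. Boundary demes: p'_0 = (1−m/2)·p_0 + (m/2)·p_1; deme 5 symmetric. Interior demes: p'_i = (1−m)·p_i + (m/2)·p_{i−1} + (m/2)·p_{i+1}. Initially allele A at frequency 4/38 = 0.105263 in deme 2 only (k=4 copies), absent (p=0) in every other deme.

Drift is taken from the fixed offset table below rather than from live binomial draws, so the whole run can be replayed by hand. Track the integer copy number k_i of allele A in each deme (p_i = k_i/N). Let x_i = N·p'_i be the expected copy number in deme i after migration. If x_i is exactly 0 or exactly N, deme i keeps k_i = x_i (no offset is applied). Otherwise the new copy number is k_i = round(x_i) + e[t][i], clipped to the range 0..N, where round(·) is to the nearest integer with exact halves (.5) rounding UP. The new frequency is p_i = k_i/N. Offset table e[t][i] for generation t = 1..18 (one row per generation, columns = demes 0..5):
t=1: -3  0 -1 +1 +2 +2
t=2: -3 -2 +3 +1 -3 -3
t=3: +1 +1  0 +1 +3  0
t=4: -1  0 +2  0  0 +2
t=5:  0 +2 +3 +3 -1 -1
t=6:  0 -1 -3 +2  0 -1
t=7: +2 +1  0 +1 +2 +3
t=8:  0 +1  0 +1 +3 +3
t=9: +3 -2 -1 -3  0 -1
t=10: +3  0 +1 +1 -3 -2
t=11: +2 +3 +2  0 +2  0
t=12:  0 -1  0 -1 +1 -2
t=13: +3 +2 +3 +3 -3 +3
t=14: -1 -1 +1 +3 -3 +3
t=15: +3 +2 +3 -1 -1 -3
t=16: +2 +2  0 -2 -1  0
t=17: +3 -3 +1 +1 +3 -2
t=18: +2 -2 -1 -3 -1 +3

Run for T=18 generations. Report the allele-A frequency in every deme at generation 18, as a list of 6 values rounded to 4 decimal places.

[0.5526, 0.2368, 0.3158, 0.1579, 0.1053, 0.1316]

t=0: k=[0 0 4 0 0 0]
t=1: x=[0.0000 0.2600 3.4800 0.2600 0.0000 0.0000] k=[0 0 2 1 0 0]
t=2: x=[0.0000 0.1300 1.8050 1.0000 0.0650 0.0000] k=[0 0 5 2 0 0]
t=3: x=[0.0000 0.3250 4.4800 2.0650 0.1300 0.0000] k=[0 1 4 3 3 0]
t=4: x=[0.0650 1.1300 3.7400 3.0650 2.8050 0.1950] k=[0 1 6 3 3 2]
t=5: x=[0.0650 1.2600 5.4800 3.1950 2.9350 2.0650] k=[0 3 8 6 2 1]
t=6: x=[0.1950 3.1300 7.5450 5.8700 2.1950 1.0650] k=[0 2 5 8 2 0]
t=7: x=[0.1300 2.0650 5.0000 7.4150 2.2600 0.1300] k=[2 3 5 8 4 3]
t=8: x=[2.0650 3.0650 5.0650 7.5450 4.1950 3.0650] k=[2 4 5 9 7 6]
t=9: x=[2.1300 3.9350 5.1950 8.6100 7.0650 6.0650] k=[5 2 4 6 7 5]
t=10: x=[4.8050 2.3250 4.0000 5.9350 6.8050 5.1300] k=[8 2 5 7 4 3]
t=11: x=[7.6100 2.5850 4.9350 6.6750 4.1300 3.0650] k=[10 6 7 7 6 3]
t=12: x=[9.7400 6.3250 6.9350 6.9350 5.8700 3.1950] k=[10 5 7 6 7 1]
t=13: x=[9.6750 5.4550 6.8050 6.1300 6.5450 1.3900] k=[13 7 10 9 4 4]
t=14: x=[12.6100 7.5850 9.7400 8.7400 4.3250 4.0000] k=[12 7 11 12 1 7]
t=15: x=[11.6750 7.5850 10.8050 11.2200 2.1050 6.6100] k=[15 10 14 10 1 4]
t=16: x=[14.6750 10.5850 13.4800 9.6750 1.7800 3.8050] k=[17 13 13 8 1 4]
t=17: x=[16.7400 13.2600 12.6750 7.8700 1.6500 3.8050] k=[20 10 14 9 5 2]
t=18: x=[19.3500 10.9100 13.4150 9.0650 5.0650 2.1950] k=[21 9 12 6 4 5]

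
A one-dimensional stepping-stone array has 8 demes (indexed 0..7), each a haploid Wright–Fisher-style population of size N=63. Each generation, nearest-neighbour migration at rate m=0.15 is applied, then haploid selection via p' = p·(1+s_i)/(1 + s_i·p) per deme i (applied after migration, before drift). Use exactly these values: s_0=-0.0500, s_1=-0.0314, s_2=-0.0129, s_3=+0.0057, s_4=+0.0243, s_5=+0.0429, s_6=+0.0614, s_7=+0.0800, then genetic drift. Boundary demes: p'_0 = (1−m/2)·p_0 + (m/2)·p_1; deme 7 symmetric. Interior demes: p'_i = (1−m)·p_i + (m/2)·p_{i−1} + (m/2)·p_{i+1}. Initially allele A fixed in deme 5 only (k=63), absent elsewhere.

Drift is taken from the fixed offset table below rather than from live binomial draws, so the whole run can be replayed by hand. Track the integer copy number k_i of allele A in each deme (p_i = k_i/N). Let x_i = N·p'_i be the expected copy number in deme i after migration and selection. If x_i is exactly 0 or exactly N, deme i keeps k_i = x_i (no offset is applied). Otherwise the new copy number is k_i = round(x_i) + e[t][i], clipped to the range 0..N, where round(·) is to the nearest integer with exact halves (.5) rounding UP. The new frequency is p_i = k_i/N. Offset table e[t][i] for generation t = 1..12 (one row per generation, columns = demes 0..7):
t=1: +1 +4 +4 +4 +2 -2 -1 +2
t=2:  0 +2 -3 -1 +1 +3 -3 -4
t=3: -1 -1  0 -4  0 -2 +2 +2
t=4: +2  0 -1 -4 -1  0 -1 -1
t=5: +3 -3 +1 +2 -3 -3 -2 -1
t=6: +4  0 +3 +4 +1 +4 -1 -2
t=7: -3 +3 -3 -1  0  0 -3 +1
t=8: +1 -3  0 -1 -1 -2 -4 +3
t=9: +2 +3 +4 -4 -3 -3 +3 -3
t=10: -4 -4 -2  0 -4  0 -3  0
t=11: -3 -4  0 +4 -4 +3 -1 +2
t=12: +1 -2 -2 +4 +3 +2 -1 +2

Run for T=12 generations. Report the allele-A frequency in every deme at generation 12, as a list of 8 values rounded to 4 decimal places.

[0.0000, 0.0000, 0.0000, 0.1587, 0.1587, 0.3651, 0.1587, 0.1746]

t=0: k=[0 0 0 0 0 63 0 0]
t=1: x=[0.0000 0.0000 0.0000 0.0000 4.8310 53.8825 4.9921 0.0000] k=[0 0 0 0 7 52 4 0]
t=2: x=[0.0000 0.0000 0.0000 0.5280 10.0512 45.5597 7.6935 0.3239] k=[0 0 0 0 11 49 5 0]
t=3: x=[0.0000 0.0000 0.0000 0.8296 13.2748 43.4213 8.3471 0.4048] k=[0 0 0 0 13 41 10 2]
t=4: x=[0.0000 0.0000 0.0000 0.9805 14.3898 37.2171 12.3043 2.7988] k=[0 0 0 0 13 37 11 2]
t=5: x=[0.0000 0.0000 0.0000 0.9805 14.0858 33.9087 12.8747 2.8792] k=[0 0 0 3 11 31 11 2]
t=6: x=[0.0000 0.0000 0.2221 3.3932 12.1335 28.6548 12.4081 2.8792] k=[0 0 3 7 13 33 11 1]
t=7: x=[0.0000 0.2180 3.0372 7.1861 14.3138 30.5104 12.4859 1.8858] k=[0 3 0 6 14 31 9 3]
t=8: x=[0.2138 2.4731 0.6664 6.1816 14.9470 28.7302 10.7197 3.7097] k=[1 0 1 5 14 27 7 7]
t=9: x=[0.8794 0.1453 1.2095 5.4030 14.5671 25.1570 8.9478 7.4934] k=[3 3 5 1 12 22 12 4]
t=10: x=[2.8568 3.0559 4.4955 2.1367 12.1589 21.0851 12.7451 4.9391] k=[0 0 2 2 8 21 10 5]
t=11: x=[0.0000 0.1453 1.8268 2.4634 8.7035 19.7653 10.9798 5.7656] k=[0 0 2 6 5 23 10 8]
t=12: x=[0.0000 0.1453 2.1232 5.6542 6.5649 21.2626 11.3697 8.7118] k=[0 0 0 10 10 23 10 11]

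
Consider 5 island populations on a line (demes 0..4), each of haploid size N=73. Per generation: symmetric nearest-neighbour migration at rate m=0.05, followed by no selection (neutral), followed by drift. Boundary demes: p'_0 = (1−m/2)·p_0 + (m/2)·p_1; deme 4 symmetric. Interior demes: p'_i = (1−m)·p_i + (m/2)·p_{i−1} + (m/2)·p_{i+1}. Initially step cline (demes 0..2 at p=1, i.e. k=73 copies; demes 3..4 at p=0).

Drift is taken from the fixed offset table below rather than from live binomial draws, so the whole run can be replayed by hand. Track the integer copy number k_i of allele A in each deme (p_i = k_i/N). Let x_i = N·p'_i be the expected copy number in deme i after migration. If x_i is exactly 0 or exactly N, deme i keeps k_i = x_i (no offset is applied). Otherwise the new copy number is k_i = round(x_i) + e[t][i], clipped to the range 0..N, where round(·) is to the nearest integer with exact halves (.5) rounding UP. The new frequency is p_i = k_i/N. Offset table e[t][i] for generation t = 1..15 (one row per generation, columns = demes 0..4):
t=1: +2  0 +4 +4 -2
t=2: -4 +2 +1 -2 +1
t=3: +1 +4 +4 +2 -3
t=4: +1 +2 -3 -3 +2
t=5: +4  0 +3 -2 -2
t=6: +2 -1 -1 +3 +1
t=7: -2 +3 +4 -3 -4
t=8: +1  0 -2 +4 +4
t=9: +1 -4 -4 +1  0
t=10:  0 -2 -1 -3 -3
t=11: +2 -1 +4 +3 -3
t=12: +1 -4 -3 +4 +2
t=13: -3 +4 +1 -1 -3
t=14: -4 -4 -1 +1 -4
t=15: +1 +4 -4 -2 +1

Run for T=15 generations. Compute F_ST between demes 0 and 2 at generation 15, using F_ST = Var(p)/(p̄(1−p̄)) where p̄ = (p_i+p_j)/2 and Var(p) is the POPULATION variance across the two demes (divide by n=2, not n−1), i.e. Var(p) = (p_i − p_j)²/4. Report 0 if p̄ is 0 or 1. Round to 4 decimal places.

0.0628

t=0: k=[73 73 73 0 0]
t=1: x=[73.0000 73.0000 71.1750 1.8250 0.0000] k=[73 73 73 6 0]
t=2: x=[73.0000 73.0000 71.3250 7.5250 0.1500] k=[73 73 72 6 1]
t=3: x=[73.0000 72.9750 70.3750 7.5250 1.1250] k=[73 73 73 10 0]
t=4: x=[73.0000 73.0000 71.4250 11.3250 0.2500] k=[73 73 68 8 2]
t=5: x=[73.0000 72.8750 66.6250 9.3500 2.1500] k=[73 73 70 7 0]
t=6: x=[73.0000 72.9250 68.5000 8.4000 0.1750] k=[73 72 68 11 1]
t=7: x=[72.9750 71.9250 66.6750 12.1750 1.2500] k=[71 73 71 9 0]
t=8: x=[71.0500 72.9000 69.5000 10.3250 0.2250] k=[72 73 68 14 4]
t=9: x=[72.0250 72.8500 66.7750 15.1000 4.2500] k=[73 69 63 16 4]
t=10: x=[72.9000 68.9500 61.9750 16.8750 4.3000] k=[73 67 61 14 1]
t=11: x=[72.8500 67.0000 59.9750 14.8500 1.3250] k=[73 66 64 18 0]
t=12: x=[72.8250 66.1250 62.9000 18.7000 0.4500] k=[73 62 60 23 2]
t=13: x=[72.7250 62.2250 59.1250 23.4000 2.5250] k=[70 66 60 22 0]
t=14: x=[69.9000 65.9500 59.2000 22.4000 0.5500] k=[66 62 58 23 0]
t=15: x=[65.9000 62.0000 57.2250 23.3000 0.5750] k=[67 66 53 21 2]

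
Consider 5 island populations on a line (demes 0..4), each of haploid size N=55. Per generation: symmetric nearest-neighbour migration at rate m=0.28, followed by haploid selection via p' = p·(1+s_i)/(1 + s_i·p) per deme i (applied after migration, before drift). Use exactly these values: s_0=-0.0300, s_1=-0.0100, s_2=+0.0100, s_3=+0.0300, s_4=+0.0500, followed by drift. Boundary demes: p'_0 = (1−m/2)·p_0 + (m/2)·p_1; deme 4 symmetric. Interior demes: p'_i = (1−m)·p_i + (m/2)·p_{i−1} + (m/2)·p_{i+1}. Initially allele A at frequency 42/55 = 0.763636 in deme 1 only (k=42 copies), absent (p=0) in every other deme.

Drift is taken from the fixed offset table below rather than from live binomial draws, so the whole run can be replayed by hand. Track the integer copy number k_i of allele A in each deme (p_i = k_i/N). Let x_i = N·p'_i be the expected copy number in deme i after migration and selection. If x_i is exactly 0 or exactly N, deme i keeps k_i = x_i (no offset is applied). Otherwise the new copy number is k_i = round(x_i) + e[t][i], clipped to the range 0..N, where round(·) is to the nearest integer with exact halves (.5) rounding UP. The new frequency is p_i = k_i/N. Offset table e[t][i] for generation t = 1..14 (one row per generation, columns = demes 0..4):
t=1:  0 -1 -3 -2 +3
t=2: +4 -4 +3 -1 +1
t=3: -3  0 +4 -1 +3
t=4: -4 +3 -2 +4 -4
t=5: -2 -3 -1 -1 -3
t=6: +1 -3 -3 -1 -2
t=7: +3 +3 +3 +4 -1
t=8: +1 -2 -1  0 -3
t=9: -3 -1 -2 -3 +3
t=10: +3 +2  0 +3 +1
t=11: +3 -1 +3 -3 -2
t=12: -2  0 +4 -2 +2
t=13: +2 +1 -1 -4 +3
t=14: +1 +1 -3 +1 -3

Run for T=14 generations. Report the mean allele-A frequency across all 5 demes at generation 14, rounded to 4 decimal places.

0.1455

t=0: k=[0 42 0 0 0]
t=1: x=[5.7220 30.1031 5.9325 0.0000 0.0000] k=[6 29 3 0 0]
t=2: x=[8.9886 22.0072 6.2751 0.4325 0.0000] k=[13 18 9 0 0]
t=3: x=[13.3891 15.9260 9.0751 1.2969 0.0000] k=[10 16 13 0 0]
t=4: x=[10.5773 14.6318 11.6913 1.8727 0.0000] k=[7 18 10 6 0]
t=5: x=[8.3226 15.2291 10.6452 5.8733 0.8813] k=[6 12 10 5 0]
t=6: x=[6.6596 10.7925 9.6590 5.1360 0.7345] k=[8 8 7 4 0]
t=7: x=[7.7940 7.7925 6.7789 3.9674 0.5877] k=[11 11 10 8 0]
t=8: x=[10.7344 10.7727 9.9408 7.3461 1.1748] k=[12 9 9 7 0]
t=9: x=[11.3040 9.3418 8.7933 6.4668 1.0281] k=[8 8 7 3 4]
t=10: x=[7.7940 7.7925 6.6379 3.8033 4.0388] k=[11 10 7 7 5]
t=11: x=[10.5970 9.6398 7.4841 6.8963 5.5175] k=[14 9 10 4 4]
t=12: x=[12.9953 9.7591 9.0953 4.9721 4.1848] k=[11 10 13 3 6]
t=13: x=[10.5970 10.4745 11.2689 4.9516 5.8294] k=[13 11 10 1 9]
t=14: x=[12.4246 11.0510 8.9543 3.4750 8.2151] k=[13 12 6 4 5]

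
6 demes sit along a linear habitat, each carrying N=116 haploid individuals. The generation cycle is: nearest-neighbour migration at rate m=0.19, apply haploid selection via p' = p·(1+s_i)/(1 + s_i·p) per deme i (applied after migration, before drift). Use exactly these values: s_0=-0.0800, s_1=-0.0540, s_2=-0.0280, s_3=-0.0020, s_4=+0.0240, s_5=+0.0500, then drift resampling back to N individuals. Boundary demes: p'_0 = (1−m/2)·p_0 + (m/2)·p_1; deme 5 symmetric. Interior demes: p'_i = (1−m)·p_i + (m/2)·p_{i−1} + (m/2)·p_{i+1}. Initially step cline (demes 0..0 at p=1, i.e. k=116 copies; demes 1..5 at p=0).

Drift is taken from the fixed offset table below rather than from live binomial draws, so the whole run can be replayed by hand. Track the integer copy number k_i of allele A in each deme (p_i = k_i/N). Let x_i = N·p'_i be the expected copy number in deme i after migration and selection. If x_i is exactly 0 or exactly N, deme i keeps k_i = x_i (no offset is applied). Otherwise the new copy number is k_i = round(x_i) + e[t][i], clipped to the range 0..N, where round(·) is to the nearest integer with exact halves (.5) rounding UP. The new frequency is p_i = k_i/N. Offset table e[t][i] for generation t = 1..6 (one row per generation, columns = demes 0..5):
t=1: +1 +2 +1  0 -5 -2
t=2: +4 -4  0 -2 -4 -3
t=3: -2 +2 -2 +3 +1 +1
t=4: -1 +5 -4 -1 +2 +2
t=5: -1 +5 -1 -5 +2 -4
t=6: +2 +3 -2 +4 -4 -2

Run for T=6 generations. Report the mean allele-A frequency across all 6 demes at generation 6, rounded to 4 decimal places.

0.1609

t=0: k=[116 0 0 0 0 0]
t=1: x=[104.1199 10.4787 0.0000 0.0000 0.0000 0.0000] k=[105 12 0 0 0 0]
t=2: x=[94.7561 18.8039 1.1084 0.0000 0.0000 0.0000] k=[99 15 1 0 0 0]
t=3: x=[89.3469 20.6894 2.1736 0.0948 0.0000 0.0000] k=[87 23 0 3 0 0]
t=4: x=[78.8466 25.7653 2.4023 2.4252 0.2918 0.0000] k=[78 31 0 1 2 0]
t=5: x=[71.2664 31.2368 2.9570 0.9980 1.7555 0.1995] k=[70 36 2 0 4 0]
t=6: x=[64.3936 34.6365 4.9048 0.5689 3.3155 0.3989] k=[66 38 3 5 0 0]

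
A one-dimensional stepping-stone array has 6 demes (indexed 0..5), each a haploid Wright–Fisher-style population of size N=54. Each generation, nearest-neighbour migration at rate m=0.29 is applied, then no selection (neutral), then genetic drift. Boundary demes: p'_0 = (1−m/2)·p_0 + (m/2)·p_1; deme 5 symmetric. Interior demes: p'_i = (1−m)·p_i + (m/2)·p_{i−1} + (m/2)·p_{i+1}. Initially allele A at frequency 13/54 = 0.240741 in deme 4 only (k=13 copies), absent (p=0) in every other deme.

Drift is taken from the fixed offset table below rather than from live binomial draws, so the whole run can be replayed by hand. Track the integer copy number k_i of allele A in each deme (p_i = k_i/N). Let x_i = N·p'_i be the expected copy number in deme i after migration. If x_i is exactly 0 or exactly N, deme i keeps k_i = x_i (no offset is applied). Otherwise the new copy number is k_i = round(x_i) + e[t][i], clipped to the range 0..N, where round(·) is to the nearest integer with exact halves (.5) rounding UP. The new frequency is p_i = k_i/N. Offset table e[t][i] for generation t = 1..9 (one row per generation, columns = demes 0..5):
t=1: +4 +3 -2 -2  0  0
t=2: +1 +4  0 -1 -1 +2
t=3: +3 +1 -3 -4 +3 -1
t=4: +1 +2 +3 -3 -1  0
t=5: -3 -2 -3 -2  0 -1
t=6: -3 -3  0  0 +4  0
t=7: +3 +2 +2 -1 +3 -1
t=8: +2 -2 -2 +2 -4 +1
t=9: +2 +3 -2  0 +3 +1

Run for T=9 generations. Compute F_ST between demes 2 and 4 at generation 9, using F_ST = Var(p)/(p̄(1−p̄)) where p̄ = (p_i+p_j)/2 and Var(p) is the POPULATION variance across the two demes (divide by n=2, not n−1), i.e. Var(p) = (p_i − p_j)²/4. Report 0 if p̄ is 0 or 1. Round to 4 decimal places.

t=0: k=[0 0 0 0 13 0]
t=1: x=[0.0000 0.0000 0.0000 1.8850 9.2300 1.8850] k=[0 0 0 0 9 2]
t=2: x=[0.0000 0.0000 0.0000 1.3050 6.6800 3.0150] k=[0 0 0 0 6 5]
t=3: x=[0.0000 0.0000 0.0000 0.8700 4.9850 5.1450] k=[0 0 0 0 8 4]
t=4: x=[0.0000 0.0000 0.0000 1.1600 6.2600 4.5800] k=[0 0 0 0 5 5]
t=5: x=[0.0000 0.0000 0.0000 0.7250 4.2750 5.0000] k=[0 0 0 0 4 4]
t=6: x=[0.0000 0.0000 0.0000 0.5800 3.4200 4.0000] k=[0 0 0 1 7 4]
t=7: x=[0.0000 0.0000 0.1450 1.7250 5.6950 4.4350] k=[0 0 2 1 9 3]
t=8: x=[0.0000 0.2900 1.5650 2.3050 6.9700 3.8700] k=[0 0 0 4 3 5]
t=9: x=[0.0000 0.0000 0.5800 3.2750 3.4350 4.7100] k=[0 0 0 3 6 6]

0.0588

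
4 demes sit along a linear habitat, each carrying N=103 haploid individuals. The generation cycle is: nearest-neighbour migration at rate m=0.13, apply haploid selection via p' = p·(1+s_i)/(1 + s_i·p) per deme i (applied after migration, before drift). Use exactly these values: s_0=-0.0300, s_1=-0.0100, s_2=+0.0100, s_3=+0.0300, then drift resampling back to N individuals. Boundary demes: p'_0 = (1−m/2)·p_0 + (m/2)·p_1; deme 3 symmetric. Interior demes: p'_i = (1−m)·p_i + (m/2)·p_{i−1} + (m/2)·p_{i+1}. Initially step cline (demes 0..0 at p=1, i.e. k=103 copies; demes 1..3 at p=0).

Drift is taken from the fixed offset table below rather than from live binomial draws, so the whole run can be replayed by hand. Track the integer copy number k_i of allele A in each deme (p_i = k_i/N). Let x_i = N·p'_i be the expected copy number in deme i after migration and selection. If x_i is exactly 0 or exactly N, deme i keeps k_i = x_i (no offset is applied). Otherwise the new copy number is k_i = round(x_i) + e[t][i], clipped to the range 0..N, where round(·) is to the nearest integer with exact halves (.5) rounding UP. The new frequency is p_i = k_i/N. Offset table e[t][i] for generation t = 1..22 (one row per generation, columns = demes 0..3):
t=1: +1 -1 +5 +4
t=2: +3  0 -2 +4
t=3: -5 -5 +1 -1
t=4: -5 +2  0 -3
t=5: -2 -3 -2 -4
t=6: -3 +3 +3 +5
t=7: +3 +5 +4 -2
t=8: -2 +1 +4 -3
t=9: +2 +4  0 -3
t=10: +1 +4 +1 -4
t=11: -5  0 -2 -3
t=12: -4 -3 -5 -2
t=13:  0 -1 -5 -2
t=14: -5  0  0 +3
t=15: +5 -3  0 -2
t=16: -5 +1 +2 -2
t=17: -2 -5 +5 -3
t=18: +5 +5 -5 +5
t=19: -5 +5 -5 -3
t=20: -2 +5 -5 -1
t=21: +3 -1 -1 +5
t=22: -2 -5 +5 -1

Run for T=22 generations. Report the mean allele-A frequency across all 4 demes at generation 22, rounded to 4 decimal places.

0.1578

t=0: k=[103 0 0 0]
t=1: x=[96.1118 6.6324 0.0000 0.0000] k=[97 6 0 0]
t=2: x=[90.7603 11.4225 0.3939 0.0000] k=[94 11 0 0]
t=3: x=[88.2237 15.5469 0.7221 0.0000] k=[83 11 2 0]
t=4: x=[77.7439 14.9660 2.4790 0.1339] k=[73 17 2 0]
t=5: x=[68.6664 19.5056 2.8727 0.1339] k=[67 17 1 0]
t=6: x=[63.0074 19.0534 1.9944 0.0669] k=[60 22 5 5]
t=7: x=[56.7551 23.1839 6.1624 5.1425] k=[60 28 10 3]
t=8: x=[57.1465 28.7015 10.8109 3.5551] k=[55 30 15 1]
t=9: x=[52.5913 30.4341 15.1934 1.9662] k=[55 34 15 0]
t=10: x=[52.8516 33.9010 15.3898 1.0040] k=[54 38 16 0]
t=11: x=[52.1760 37.3704 16.5276 1.0709] k=[47 37 15 0]
t=12: x=[45.5748 35.9843 15.5862 1.0040] k=[42 33 11 0]
t=13: x=[40.6631 31.9331 11.8187 0.7363] k=[41 31 7 0]
t=14: x=[39.6050 29.8764 8.1796 0.4686] k=[35 30 8 3]
t=15: x=[33.9779 28.6865 9.1879 3.4214] k=[39 26 9 1]
t=16: x=[37.4263 25.5464 9.6718 1.5649] k=[32 27 12 0]
t=17: x=[31.0108 26.1534 12.3024 0.8032] k=[29 21 17 0]
t=18: x=[27.8567 21.0909 16.2910 1.1378] k=[33 26 11 6]
t=19: x=[31.8708 25.2878 11.7532 6.5028] k=[27 30 7 4]
t=20: x=[26.5898 28.1041 8.3763 4.3156] k=[25 33 3 3]
t=21: x=[24.9398 30.3146 4.9971 3.0873] k=[28 29 4 8]
t=22: x=[27.4474 27.1088 5.9405 7.9543] k=[25 22 11 7]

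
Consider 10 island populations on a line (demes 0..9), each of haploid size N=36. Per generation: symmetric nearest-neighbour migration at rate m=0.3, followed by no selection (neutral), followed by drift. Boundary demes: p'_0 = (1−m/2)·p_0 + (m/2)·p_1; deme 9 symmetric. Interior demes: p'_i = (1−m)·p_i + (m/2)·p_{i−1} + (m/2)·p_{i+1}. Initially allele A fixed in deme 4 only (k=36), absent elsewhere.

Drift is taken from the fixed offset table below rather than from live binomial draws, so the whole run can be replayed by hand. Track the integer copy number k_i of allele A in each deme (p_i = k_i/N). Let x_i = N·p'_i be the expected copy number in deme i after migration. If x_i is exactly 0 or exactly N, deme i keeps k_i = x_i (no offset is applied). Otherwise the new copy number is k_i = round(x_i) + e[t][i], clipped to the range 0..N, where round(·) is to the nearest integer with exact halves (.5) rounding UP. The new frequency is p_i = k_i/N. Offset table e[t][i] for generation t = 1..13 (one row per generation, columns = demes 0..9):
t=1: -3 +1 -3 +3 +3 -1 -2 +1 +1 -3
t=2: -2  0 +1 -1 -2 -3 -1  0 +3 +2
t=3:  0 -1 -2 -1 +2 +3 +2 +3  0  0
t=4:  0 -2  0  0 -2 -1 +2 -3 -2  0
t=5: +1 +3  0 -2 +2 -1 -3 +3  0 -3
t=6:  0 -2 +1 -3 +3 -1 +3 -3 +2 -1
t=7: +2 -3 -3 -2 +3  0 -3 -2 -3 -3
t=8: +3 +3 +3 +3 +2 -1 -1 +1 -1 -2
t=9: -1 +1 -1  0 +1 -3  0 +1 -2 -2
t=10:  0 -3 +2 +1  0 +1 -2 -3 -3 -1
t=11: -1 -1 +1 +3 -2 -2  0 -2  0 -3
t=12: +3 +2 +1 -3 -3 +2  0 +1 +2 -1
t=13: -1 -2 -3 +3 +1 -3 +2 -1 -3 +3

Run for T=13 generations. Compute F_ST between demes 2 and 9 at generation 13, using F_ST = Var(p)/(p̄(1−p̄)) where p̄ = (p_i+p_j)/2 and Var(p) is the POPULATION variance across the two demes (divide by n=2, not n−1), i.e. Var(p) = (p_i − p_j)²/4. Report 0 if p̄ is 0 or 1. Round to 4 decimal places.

t=0: k=[0 0 0 0 36 0 0 0 0 0]
t=1: x=[0.0000 0.0000 0.0000 5.4000 25.2000 5.4000 0.0000 0.0000 0.0000 0.0000] k=[0 0 0 8 28 4 0 0 0 0]
t=2: x=[0.0000 0.0000 1.2000 9.8000 21.4000 7.0000 0.6000 0.0000 0.0000 0.0000] k=[0 0 2 9 19 4 0 0 0 0]
t=3: x=[0.0000 0.3000 2.7500 9.4500 15.2500 5.6500 0.6000 0.0000 0.0000 0.0000] k=[0 0 1 8 17 9 3 0 0 0]
t=4: x=[0.0000 0.1500 1.9000 8.3000 14.4500 9.3000 3.4500 0.4500 0.0000 0.0000] k=[0 0 2 8 12 8 5 0 0 0]
t=5: x=[0.0000 0.3000 2.6000 7.7000 10.8000 8.1500 4.7000 0.7500 0.0000 0.0000] k=[0 3 3 6 13 7 2 4 0 0]
t=6: x=[0.4500 2.5500 3.4500 6.6000 11.0500 7.1500 3.0500 3.1000 0.6000 0.0000] k=[0 1 4 4 14 6 6 0 3 0]
t=7: x=[0.1500 1.3000 3.5500 5.5000 11.3000 7.2000 5.1000 1.3500 2.1000 0.4500] k=[2 0 1 4 14 7 2 0 0 0]
t=8: x=[1.7000 0.4500 1.3000 5.0500 11.4500 7.3000 2.4500 0.3000 0.0000 0.0000] k=[5 3 4 8 13 6 1 1 0 0]
t=9: x=[4.7000 3.4500 4.4500 8.1500 11.2000 6.3000 1.7500 0.8500 0.1500 0.0000] k=[4 4 3 8 12 3 2 2 0 0]
t=10: x=[4.0000 3.8500 3.9000 7.8500 10.0500 4.2000 2.1500 1.7000 0.3000 0.0000] k=[4 1 6 9 10 5 0 0 0 0]
t=11: x=[3.5500 2.2000 5.7000 8.7000 9.1000 5.0000 0.7500 0.0000 0.0000 0.0000] k=[3 1 7 12 7 3 1 0 0 0]
t=12: x=[2.7000 2.2000 6.8500 10.5000 7.1500 3.3000 1.1500 0.1500 0.0000 0.0000] k=[6 4 8 8 4 5 1 1 0 0]
t=13: x=[5.7000 4.9000 7.4000 7.4000 4.7500 4.2500 1.6000 0.8500 0.1500 0.0000] k=[5 3 4 10 6 1 4 0 0 0]

0.0588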